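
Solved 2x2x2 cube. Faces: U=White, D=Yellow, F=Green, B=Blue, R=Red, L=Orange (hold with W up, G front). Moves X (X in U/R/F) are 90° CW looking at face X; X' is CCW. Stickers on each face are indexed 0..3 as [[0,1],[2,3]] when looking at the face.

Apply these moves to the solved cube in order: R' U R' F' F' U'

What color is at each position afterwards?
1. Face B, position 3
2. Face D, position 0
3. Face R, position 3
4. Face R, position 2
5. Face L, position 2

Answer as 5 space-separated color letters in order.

Answer: B O R W O

Derivation:
After move 1 (R'): R=RRRR U=WBWB F=GWGW D=YGYG B=YBYB
After move 2 (U): U=WWBB F=RRGW R=YBRR B=OOYB L=GWOO
After move 3 (R'): R=BRYR U=WYBO F=RWGB D=YRYW B=GOGB
After move 4 (F'): F=WBRG U=WYBY R=RRYR D=WOYW L=GOOB
After move 5 (F'): F=BGWR U=WYRY R=ORWR D=OBYW L=GYOB
After move 6 (U'): U=YYWR F=GYWR R=BGWR B=ORGB L=GOOB
Query 1: B[3] = B
Query 2: D[0] = O
Query 3: R[3] = R
Query 4: R[2] = W
Query 5: L[2] = O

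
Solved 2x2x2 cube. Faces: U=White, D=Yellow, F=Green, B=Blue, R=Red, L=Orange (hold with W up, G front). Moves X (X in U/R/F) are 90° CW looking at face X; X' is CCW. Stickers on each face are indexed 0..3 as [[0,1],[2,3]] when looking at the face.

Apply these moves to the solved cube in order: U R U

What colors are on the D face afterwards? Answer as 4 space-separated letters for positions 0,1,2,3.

Answer: Y B Y O

Derivation:
After move 1 (U): U=WWWW F=RRGG R=BBRR B=OOBB L=GGOO
After move 2 (R): R=RBRB U=WRWG F=RYGY D=YBYO B=WOWB
After move 3 (U): U=WWGR F=RBGY R=WORB B=GGWB L=RYOO
Query: D face = YBYO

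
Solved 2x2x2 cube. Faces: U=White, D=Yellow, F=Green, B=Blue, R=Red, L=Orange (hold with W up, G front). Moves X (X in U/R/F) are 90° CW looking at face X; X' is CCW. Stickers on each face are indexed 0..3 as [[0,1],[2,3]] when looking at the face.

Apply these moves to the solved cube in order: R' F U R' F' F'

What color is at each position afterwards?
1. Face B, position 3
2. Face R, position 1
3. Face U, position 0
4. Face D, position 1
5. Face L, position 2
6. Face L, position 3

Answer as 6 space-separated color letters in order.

Answer: B R O O O B

Derivation:
After move 1 (R'): R=RRRR U=WBWB F=GWGW D=YGYG B=YBYB
After move 2 (F): F=GGWW U=WBOO R=WRBR D=RRYG L=OYOG
After move 3 (U): U=OWOB F=WRWW R=YBBR B=OYYB L=GGOG
After move 4 (R'): R=BRYB U=OYOO F=WWWB D=RRYW B=GYRB
After move 5 (F'): F=WBWW U=OYBY R=RRRB D=GGYW L=GOOO
After move 6 (F'): F=BWWW U=OYRR R=GRGB D=OOYW L=GYOB
Query 1: B[3] = B
Query 2: R[1] = R
Query 3: U[0] = O
Query 4: D[1] = O
Query 5: L[2] = O
Query 6: L[3] = B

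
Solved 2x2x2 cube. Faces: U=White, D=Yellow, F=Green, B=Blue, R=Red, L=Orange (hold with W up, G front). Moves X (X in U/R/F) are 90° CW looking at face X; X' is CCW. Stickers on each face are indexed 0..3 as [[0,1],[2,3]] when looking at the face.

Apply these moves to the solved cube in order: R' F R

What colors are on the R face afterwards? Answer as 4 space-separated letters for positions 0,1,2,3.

After move 1 (R'): R=RRRR U=WBWB F=GWGW D=YGYG B=YBYB
After move 2 (F): F=GGWW U=WBOO R=WRBR D=RRYG L=OYOG
After move 3 (R): R=BWRR U=WGOW F=GRWG D=RYYY B=OBBB
Query: R face = BWRR

Answer: B W R R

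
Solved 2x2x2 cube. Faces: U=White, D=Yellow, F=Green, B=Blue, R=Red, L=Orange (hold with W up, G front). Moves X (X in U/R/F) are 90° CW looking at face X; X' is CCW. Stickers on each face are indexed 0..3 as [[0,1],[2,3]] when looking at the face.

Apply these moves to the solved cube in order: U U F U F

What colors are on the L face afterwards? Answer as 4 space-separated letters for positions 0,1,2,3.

After move 1 (U): U=WWWW F=RRGG R=BBRR B=OOBB L=GGOO
After move 2 (U): U=WWWW F=BBGG R=OORR B=GGBB L=RROO
After move 3 (F): F=GBGB U=WWOR R=WOWR D=ROYY L=RYOY
After move 4 (U): U=OWRW F=WOGB R=GGWR B=RYBB L=GBOY
After move 5 (F): F=GWBO U=OWYB R=RGWR D=WGYY L=GROO
Query: L face = GROO

Answer: G R O O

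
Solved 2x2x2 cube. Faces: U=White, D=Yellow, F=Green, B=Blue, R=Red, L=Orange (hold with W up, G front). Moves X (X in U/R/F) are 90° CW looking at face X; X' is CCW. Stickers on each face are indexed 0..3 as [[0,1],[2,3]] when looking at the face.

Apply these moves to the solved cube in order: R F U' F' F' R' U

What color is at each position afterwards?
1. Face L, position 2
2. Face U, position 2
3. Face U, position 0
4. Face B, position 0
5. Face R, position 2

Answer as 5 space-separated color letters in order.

After move 1 (R): R=RRRR U=WGWG F=GYGY D=YBYB B=WBWB
After move 2 (F): F=GGYY U=WGOO R=WRGR D=RRYB L=OYOB
After move 3 (U'): U=GOWO F=OYYY R=GGGR B=WRWB L=WBOB
After move 4 (F'): F=YYOY U=GOGG R=RGRR D=BBYB L=WOOW
After move 5 (F'): F=YYYO U=GORR R=BGBR D=OWYB L=WGOG
After move 6 (R'): R=GRBB U=GWRW F=YOYR D=OYYO B=BRWB
After move 7 (U): U=RGWW F=GRYR R=BRBB B=WGWB L=YOOG
Query 1: L[2] = O
Query 2: U[2] = W
Query 3: U[0] = R
Query 4: B[0] = W
Query 5: R[2] = B

Answer: O W R W B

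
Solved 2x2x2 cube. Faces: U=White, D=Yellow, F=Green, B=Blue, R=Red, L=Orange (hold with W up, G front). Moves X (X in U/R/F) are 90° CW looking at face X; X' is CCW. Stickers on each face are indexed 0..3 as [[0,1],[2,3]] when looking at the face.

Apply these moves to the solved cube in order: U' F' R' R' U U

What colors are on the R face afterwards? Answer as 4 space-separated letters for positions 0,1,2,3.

After move 1 (U'): U=WWWW F=OOGG R=GGRR B=RRBB L=BBOO
After move 2 (F'): F=OGOG U=WWGR R=YGYR D=BOYY L=BWOW
After move 3 (R'): R=GRYY U=WBGR F=OWOR D=BGYG B=YROB
After move 4 (R'): R=RYGY U=WOGY F=OBOR D=BWYR B=GRGB
After move 5 (U): U=GWYO F=RYOR R=GRGY B=BWGB L=OBOW
After move 6 (U): U=YGOW F=GROR R=BWGY B=OBGB L=RYOW
Query: R face = BWGY

Answer: B W G Y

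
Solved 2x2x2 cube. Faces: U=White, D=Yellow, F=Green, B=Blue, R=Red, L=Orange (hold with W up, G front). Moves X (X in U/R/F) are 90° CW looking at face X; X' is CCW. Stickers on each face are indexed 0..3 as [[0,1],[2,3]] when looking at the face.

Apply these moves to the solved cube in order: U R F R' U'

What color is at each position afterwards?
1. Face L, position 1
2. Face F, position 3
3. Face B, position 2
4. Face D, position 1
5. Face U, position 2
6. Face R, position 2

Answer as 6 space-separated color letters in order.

After move 1 (U): U=WWWW F=RRGG R=BBRR B=OOBB L=GGOO
After move 2 (R): R=RBRB U=WRWG F=RYGY D=YBYO B=WOWB
After move 3 (F): F=GRYY U=WROG R=WBGB D=RRYO L=GYOB
After move 4 (R'): R=BBWG U=WWOW F=GRYG D=RRYY B=OORB
After move 5 (U'): U=WWWO F=GYYG R=GRWG B=BBRB L=OOOB
Query 1: L[1] = O
Query 2: F[3] = G
Query 3: B[2] = R
Query 4: D[1] = R
Query 5: U[2] = W
Query 6: R[2] = W

Answer: O G R R W W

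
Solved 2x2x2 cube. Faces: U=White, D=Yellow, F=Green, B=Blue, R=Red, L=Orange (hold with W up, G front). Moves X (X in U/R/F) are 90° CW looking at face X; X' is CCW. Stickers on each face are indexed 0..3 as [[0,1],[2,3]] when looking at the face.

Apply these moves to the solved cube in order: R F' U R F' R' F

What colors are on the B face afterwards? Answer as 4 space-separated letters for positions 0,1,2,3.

After move 1 (R): R=RRRR U=WGWG F=GYGY D=YBYB B=WBWB
After move 2 (F'): F=YYGG U=WGRR R=BRYR D=OOYB L=OGOW
After move 3 (U): U=RWRG F=BRGG R=WBYR B=OGWB L=YYOW
After move 4 (R): R=YWRB U=RRRG F=BOGB D=OWYO B=GGWB
After move 5 (F'): F=OBBG U=RRYR R=WWOB D=YWYO L=YGOR
After move 6 (R'): R=WBWO U=RWYG F=ORBR D=YBYG B=OGWB
After move 7 (F): F=BORR U=RWRG R=YBGO D=WWYG L=YYOB
Query: B face = OGWB

Answer: O G W B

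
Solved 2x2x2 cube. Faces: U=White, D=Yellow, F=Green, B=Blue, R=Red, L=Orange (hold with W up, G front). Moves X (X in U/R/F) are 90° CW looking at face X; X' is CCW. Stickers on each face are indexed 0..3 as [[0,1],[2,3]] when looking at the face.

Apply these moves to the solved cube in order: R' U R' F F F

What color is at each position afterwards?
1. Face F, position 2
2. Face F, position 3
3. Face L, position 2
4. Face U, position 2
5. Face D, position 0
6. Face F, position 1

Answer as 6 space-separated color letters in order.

Answer: R G O B W B

Derivation:
After move 1 (R'): R=RRRR U=WBWB F=GWGW D=YGYG B=YBYB
After move 2 (U): U=WWBB F=RRGW R=YBRR B=OOYB L=GWOO
After move 3 (R'): R=BRYR U=WYBO F=RWGB D=YRYW B=GOGB
After move 4 (F): F=GRBW U=WYOW R=BROR D=YBYW L=GYOR
After move 5 (F): F=BGWR U=WYRY R=ORWR D=OBYW L=GYOB
After move 6 (F): F=WBRG U=WYBY R=RRYR D=WOYW L=GOOB
Query 1: F[2] = R
Query 2: F[3] = G
Query 3: L[2] = O
Query 4: U[2] = B
Query 5: D[0] = W
Query 6: F[1] = B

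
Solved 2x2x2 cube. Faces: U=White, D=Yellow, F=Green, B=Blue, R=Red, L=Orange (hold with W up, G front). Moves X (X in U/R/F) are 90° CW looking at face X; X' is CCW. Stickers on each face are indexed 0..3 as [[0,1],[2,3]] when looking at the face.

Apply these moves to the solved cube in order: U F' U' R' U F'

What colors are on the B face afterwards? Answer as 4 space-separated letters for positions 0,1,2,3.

Answer: O O O B

Derivation:
After move 1 (U): U=WWWW F=RRGG R=BBRR B=OOBB L=GGOO
After move 2 (F'): F=RGRG U=WWBR R=YBYR D=GOYY L=GWOW
After move 3 (U'): U=WRWB F=GWRG R=RGYR B=YBBB L=OOOW
After move 4 (R'): R=GRRY U=WBWY F=GRRB D=GWYG B=YBOB
After move 5 (U): U=WWYB F=GRRB R=YBRY B=OOOB L=GROW
After move 6 (F'): F=RBGR U=WWYR R=WBGY D=RWYG L=GBOY
Query: B face = OOOB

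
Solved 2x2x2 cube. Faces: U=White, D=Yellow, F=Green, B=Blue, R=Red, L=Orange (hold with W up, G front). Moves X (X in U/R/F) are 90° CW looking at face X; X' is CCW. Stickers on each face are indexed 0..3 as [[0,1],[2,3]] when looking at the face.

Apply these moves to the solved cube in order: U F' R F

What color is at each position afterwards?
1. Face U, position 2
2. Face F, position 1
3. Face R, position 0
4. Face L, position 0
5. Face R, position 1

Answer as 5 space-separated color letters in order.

After move 1 (U): U=WWWW F=RRGG R=BBRR B=OOBB L=GGOO
After move 2 (F'): F=RGRG U=WWBR R=YBYR D=GOYY L=GWOW
After move 3 (R): R=YYRB U=WGBG F=RORY D=GBYO B=ROWB
After move 4 (F): F=RRYO U=WGWW R=BYGB D=RYYO L=GGOB
Query 1: U[2] = W
Query 2: F[1] = R
Query 3: R[0] = B
Query 4: L[0] = G
Query 5: R[1] = Y

Answer: W R B G Y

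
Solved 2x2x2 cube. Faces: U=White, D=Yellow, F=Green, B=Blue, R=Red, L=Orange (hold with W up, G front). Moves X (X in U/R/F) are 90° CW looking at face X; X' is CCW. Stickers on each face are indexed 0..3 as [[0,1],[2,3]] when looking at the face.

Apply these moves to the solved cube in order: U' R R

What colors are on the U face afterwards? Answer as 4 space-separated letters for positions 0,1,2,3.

Answer: W Y W Y

Derivation:
After move 1 (U'): U=WWWW F=OOGG R=GGRR B=RRBB L=BBOO
After move 2 (R): R=RGRG U=WOWG F=OYGY D=YBYR B=WRWB
After move 3 (R): R=RRGG U=WYWY F=OBGR D=YWYW B=GROB
Query: U face = WYWY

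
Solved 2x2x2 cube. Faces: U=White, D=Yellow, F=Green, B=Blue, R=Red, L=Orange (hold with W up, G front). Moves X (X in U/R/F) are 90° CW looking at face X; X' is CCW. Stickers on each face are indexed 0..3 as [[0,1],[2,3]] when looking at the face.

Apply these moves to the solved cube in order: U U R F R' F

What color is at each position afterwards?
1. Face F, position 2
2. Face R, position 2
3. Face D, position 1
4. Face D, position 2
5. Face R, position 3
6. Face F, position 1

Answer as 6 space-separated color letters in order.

Answer: R W O Y G G

Derivation:
After move 1 (U): U=WWWW F=RRGG R=BBRR B=OOBB L=GGOO
After move 2 (U): U=WWWW F=BBGG R=OORR B=GGBB L=RROO
After move 3 (R): R=RORO U=WBWG F=BYGY D=YBYG B=WGWB
After move 4 (F): F=GBYY U=WBOR R=WOGO D=RRYG L=RYOB
After move 5 (R'): R=OOWG U=WWOW F=GBYR D=RBYY B=GGRB
After move 6 (F): F=YGRB U=WWBY R=OOWG D=WOYY L=RROB
Query 1: F[2] = R
Query 2: R[2] = W
Query 3: D[1] = O
Query 4: D[2] = Y
Query 5: R[3] = G
Query 6: F[1] = G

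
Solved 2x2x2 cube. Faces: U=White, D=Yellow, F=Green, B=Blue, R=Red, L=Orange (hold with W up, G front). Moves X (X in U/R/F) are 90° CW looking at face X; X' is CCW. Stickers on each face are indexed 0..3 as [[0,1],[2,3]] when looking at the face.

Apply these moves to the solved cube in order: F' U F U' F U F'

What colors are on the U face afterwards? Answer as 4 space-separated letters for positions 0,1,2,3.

Answer: O W R W

Derivation:
After move 1 (F'): F=GGGG U=WWRR R=YRYR D=OOYY L=OWOW
After move 2 (U): U=RWRW F=YRGG R=BBYR B=OWBB L=GGOW
After move 3 (F): F=GYGR U=RWWG R=RBWR D=YBYY L=GOOO
After move 4 (U'): U=WGRW F=GOGR R=GYWR B=RBBB L=OWOO
After move 5 (F): F=GGRO U=WGOW R=RYWR D=WGYY L=OYOB
After move 6 (U): U=OWWG F=RYRO R=RBWR B=OYBB L=GGOB
After move 7 (F'): F=YORR U=OWRW R=GBWR D=GBYY L=GGOW
Query: U face = OWRW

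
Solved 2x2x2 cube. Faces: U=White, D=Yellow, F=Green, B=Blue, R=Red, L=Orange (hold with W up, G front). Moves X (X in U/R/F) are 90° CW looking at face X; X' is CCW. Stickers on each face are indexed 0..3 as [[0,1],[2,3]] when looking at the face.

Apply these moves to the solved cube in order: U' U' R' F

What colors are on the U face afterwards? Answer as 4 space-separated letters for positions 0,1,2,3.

After move 1 (U'): U=WWWW F=OOGG R=GGRR B=RRBB L=BBOO
After move 2 (U'): U=WWWW F=BBGG R=OORR B=GGBB L=RROO
After move 3 (R'): R=OROR U=WBWG F=BWGW D=YBYG B=YGYB
After move 4 (F): F=GBWW U=WBOR R=WRGR D=OOYG L=RYOB
Query: U face = WBOR

Answer: W B O R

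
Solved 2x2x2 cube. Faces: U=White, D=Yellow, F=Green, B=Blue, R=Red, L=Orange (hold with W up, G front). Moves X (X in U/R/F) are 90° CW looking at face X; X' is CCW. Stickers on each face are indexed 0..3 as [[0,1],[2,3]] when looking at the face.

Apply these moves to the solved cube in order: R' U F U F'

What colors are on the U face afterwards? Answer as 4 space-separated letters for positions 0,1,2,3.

Answer: O W O B

Derivation:
After move 1 (R'): R=RRRR U=WBWB F=GWGW D=YGYG B=YBYB
After move 2 (U): U=WWBB F=RRGW R=YBRR B=OOYB L=GWOO
After move 3 (F): F=GRWR U=WWOW R=BBBR D=RYYG L=GYOG
After move 4 (U): U=OWWW F=BBWR R=OOBR B=GYYB L=GROG
After move 5 (F'): F=BRBW U=OWOB R=YORR D=RGYG L=GWOW
Query: U face = OWOB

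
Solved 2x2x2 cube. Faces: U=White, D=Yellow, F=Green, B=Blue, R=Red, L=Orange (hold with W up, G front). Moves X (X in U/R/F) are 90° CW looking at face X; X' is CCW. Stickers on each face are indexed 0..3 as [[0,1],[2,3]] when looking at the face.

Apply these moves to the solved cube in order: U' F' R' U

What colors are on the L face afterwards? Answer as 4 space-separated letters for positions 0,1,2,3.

After move 1 (U'): U=WWWW F=OOGG R=GGRR B=RRBB L=BBOO
After move 2 (F'): F=OGOG U=WWGR R=YGYR D=BOYY L=BWOW
After move 3 (R'): R=GRYY U=WBGR F=OWOR D=BGYG B=YROB
After move 4 (U): U=GWRB F=GROR R=YRYY B=BWOB L=OWOW
Query: L face = OWOW

Answer: O W O W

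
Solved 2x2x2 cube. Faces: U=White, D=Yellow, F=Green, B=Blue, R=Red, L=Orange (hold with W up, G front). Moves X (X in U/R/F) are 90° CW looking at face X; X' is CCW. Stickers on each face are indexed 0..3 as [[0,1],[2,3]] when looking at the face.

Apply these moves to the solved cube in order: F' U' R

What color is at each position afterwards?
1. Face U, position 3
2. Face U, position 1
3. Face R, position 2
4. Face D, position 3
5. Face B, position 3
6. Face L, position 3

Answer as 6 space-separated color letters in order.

After move 1 (F'): F=GGGG U=WWRR R=YRYR D=OOYY L=OWOW
After move 2 (U'): U=WRWR F=OWGG R=GGYR B=YRBB L=BBOW
After move 3 (R): R=YGRG U=WWWG F=OOGY D=OBYY B=RRRB
Query 1: U[3] = G
Query 2: U[1] = W
Query 3: R[2] = R
Query 4: D[3] = Y
Query 5: B[3] = B
Query 6: L[3] = W

Answer: G W R Y B W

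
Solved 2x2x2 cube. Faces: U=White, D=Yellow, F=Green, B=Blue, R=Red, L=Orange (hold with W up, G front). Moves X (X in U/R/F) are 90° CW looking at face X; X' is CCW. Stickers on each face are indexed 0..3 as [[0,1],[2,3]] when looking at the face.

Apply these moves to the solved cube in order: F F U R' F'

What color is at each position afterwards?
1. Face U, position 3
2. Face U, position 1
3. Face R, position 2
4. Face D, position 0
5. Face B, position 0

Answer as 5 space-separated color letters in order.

After move 1 (F): F=GGGG U=WWOO R=WRWR D=RRYY L=OYOY
After move 2 (F): F=GGGG U=WWYY R=OROR D=WWYY L=OROR
After move 3 (U): U=YWYW F=ORGG R=BBOR B=ORBB L=GGOR
After move 4 (R'): R=BRBO U=YBYO F=OWGW D=WRYG B=YRWB
After move 5 (F'): F=WWOG U=YBBB R=RRWO D=GRYG L=GOOY
Query 1: U[3] = B
Query 2: U[1] = B
Query 3: R[2] = W
Query 4: D[0] = G
Query 5: B[0] = Y

Answer: B B W G Y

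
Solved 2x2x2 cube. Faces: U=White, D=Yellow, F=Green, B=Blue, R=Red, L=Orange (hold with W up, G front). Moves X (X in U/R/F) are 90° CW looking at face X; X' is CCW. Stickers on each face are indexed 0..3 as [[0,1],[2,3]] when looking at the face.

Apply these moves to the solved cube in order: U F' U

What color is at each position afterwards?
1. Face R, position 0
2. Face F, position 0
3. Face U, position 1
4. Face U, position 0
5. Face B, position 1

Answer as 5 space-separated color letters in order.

After move 1 (U): U=WWWW F=RRGG R=BBRR B=OOBB L=GGOO
After move 2 (F'): F=RGRG U=WWBR R=YBYR D=GOYY L=GWOW
After move 3 (U): U=BWRW F=YBRG R=OOYR B=GWBB L=RGOW
Query 1: R[0] = O
Query 2: F[0] = Y
Query 3: U[1] = W
Query 4: U[0] = B
Query 5: B[1] = W

Answer: O Y W B W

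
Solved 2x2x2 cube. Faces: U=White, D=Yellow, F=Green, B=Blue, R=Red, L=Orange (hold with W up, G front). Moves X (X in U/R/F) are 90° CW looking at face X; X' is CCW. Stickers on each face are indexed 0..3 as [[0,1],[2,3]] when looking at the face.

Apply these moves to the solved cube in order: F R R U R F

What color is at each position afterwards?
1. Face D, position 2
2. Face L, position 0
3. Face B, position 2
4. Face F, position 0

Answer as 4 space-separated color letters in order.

Answer: Y G W G

Derivation:
After move 1 (F): F=GGGG U=WWOO R=WRWR D=RRYY L=OYOY
After move 2 (R): R=WWRR U=WGOG F=GRGY D=RBYB B=OBWB
After move 3 (R): R=RWRW U=WROY F=GBGB D=RWYO B=GBGB
After move 4 (U): U=OWYR F=RWGB R=GBRW B=OYGB L=GBOY
After move 5 (R): R=RGWB U=OWYB F=RWGO D=RGYO B=RYWB
After move 6 (F): F=GROW U=OWYB R=YGBB D=WRYO L=GROG
Query 1: D[2] = Y
Query 2: L[0] = G
Query 3: B[2] = W
Query 4: F[0] = G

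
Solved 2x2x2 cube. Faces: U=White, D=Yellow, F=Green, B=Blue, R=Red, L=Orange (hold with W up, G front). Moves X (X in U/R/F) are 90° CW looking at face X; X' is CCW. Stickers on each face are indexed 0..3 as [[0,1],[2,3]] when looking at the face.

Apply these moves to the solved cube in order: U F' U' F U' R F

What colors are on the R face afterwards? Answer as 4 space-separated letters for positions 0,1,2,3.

Answer: W R W G

Derivation:
After move 1 (U): U=WWWW F=RRGG R=BBRR B=OOBB L=GGOO
After move 2 (F'): F=RGRG U=WWBR R=YBYR D=GOYY L=GWOW
After move 3 (U'): U=WRWB F=GWRG R=RGYR B=YBBB L=OOOW
After move 4 (F): F=RGGW U=WRWO R=WGBR D=YRYY L=OGOO
After move 5 (U'): U=ROWW F=OGGW R=RGBR B=WGBB L=YBOO
After move 6 (R): R=BRRG U=RGWW F=ORGY D=YBYW B=WGOB
After move 7 (F): F=GOYR U=RGOB R=WRWG D=RBYW L=YYOB
Query: R face = WRWG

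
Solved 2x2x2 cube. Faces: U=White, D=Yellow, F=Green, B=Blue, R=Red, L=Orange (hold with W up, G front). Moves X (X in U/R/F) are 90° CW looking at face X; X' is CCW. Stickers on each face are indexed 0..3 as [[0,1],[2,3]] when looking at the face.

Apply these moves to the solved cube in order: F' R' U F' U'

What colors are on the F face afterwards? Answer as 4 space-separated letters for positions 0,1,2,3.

Answer: G B R G

Derivation:
After move 1 (F'): F=GGGG U=WWRR R=YRYR D=OOYY L=OWOW
After move 2 (R'): R=RRYY U=WBRB F=GWGR D=OGYG B=YBOB
After move 3 (U): U=RWBB F=RRGR R=YBYY B=OWOB L=GWOW
After move 4 (F'): F=RRRG U=RWYY R=GBOY D=WWYG L=GBOB
After move 5 (U'): U=WYRY F=GBRG R=RROY B=GBOB L=OWOB
Query: F face = GBRG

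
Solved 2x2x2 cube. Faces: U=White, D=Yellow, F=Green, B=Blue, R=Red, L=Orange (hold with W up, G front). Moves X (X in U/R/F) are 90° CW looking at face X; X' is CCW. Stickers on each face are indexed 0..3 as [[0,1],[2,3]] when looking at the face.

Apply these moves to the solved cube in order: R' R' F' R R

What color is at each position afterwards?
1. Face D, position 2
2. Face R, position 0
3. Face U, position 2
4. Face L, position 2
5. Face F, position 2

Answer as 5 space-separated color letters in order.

Answer: Y R R O G

Derivation:
After move 1 (R'): R=RRRR U=WBWB F=GWGW D=YGYG B=YBYB
After move 2 (R'): R=RRRR U=WYWY F=GBGB D=YWYW B=GBGB
After move 3 (F'): F=BBGG U=WYRR R=WRYR D=OOYW L=OYOW
After move 4 (R): R=YWRR U=WBRG F=BOGW D=OGYG B=RBYB
After move 5 (R): R=RYRW U=WORW F=BGGG D=OYYR B=GBBB
Query 1: D[2] = Y
Query 2: R[0] = R
Query 3: U[2] = R
Query 4: L[2] = O
Query 5: F[2] = G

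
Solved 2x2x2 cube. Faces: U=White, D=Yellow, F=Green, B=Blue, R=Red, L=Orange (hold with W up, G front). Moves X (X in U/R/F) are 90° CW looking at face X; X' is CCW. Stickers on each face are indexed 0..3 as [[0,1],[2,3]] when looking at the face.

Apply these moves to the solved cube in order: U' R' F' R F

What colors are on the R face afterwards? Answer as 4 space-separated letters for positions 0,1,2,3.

Answer: G O G R

Derivation:
After move 1 (U'): U=WWWW F=OOGG R=GGRR B=RRBB L=BBOO
After move 2 (R'): R=GRGR U=WBWR F=OWGW D=YOYG B=YRYB
After move 3 (F'): F=WWOG U=WBGG R=ORYR D=BOYG L=BROW
After move 4 (R): R=YORR U=WWGG F=WOOG D=BYYY B=GRBB
After move 5 (F): F=OWGO U=WWWR R=GOGR D=RYYY L=BBOY
Query: R face = GOGR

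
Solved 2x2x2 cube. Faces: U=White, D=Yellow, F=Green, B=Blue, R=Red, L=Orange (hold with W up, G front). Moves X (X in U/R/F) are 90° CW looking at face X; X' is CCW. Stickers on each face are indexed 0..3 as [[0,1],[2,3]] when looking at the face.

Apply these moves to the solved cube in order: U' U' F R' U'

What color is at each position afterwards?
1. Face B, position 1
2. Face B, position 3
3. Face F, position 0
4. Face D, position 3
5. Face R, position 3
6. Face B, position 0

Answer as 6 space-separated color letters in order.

Answer: R B R B W O

Derivation:
After move 1 (U'): U=WWWW F=OOGG R=GGRR B=RRBB L=BBOO
After move 2 (U'): U=WWWW F=BBGG R=OORR B=GGBB L=RROO
After move 3 (F): F=GBGB U=WWOR R=WOWR D=ROYY L=RYOY
After move 4 (R'): R=ORWW U=WBOG F=GWGR D=RBYB B=YGOB
After move 5 (U'): U=BGWO F=RYGR R=GWWW B=OROB L=YGOY
Query 1: B[1] = R
Query 2: B[3] = B
Query 3: F[0] = R
Query 4: D[3] = B
Query 5: R[3] = W
Query 6: B[0] = O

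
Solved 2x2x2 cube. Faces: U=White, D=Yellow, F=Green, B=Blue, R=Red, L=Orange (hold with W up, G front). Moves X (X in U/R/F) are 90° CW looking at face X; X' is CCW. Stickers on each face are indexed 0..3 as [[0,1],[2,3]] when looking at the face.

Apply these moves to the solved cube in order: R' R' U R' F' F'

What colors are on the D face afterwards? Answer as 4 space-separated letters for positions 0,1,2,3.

After move 1 (R'): R=RRRR U=WBWB F=GWGW D=YGYG B=YBYB
After move 2 (R'): R=RRRR U=WYWY F=GBGB D=YWYW B=GBGB
After move 3 (U): U=WWYY F=RRGB R=GBRR B=OOGB L=GBOO
After move 4 (R'): R=BRGR U=WGYO F=RWGY D=YRYB B=WOWB
After move 5 (F'): F=WYRG U=WGBG R=RRYR D=BOYB L=GOOY
After move 6 (F'): F=YGWR U=WGRY R=ORBR D=OYYB L=GGOB
Query: D face = OYYB

Answer: O Y Y B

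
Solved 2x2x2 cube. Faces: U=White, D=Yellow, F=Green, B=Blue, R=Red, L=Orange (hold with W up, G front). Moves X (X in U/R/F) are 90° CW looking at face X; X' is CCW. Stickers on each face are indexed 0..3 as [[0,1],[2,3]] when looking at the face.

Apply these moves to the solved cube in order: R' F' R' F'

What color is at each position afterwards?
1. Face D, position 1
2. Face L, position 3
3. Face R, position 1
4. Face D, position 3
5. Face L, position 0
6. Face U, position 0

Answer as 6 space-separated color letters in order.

Answer: W R R G O W

Derivation:
After move 1 (R'): R=RRRR U=WBWB F=GWGW D=YGYG B=YBYB
After move 2 (F'): F=WWGG U=WBRR R=GRYR D=OOYG L=OBOW
After move 3 (R'): R=RRGY U=WYRY F=WBGR D=OWYG B=GBOB
After move 4 (F'): F=BRWG U=WYRG R=WROY D=BWYG L=OYOR
Query 1: D[1] = W
Query 2: L[3] = R
Query 3: R[1] = R
Query 4: D[3] = G
Query 5: L[0] = O
Query 6: U[0] = W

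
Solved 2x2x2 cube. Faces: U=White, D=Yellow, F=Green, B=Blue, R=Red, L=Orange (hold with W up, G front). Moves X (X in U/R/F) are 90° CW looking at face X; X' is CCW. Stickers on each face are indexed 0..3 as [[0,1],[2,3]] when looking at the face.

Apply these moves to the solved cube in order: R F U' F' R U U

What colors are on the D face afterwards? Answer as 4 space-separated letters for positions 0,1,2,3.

After move 1 (R): R=RRRR U=WGWG F=GYGY D=YBYB B=WBWB
After move 2 (F): F=GGYY U=WGOO R=WRGR D=RRYB L=OYOB
After move 3 (U'): U=GOWO F=OYYY R=GGGR B=WRWB L=WBOB
After move 4 (F'): F=YYOY U=GOGG R=RGRR D=BBYB L=WOOW
After move 5 (R): R=RRRG U=GYGY F=YBOB D=BWYW B=GROB
After move 6 (U): U=GGYY F=RROB R=GRRG B=WOOB L=YBOW
After move 7 (U): U=YGYG F=GROB R=WORG B=YBOB L=RROW
Query: D face = BWYW

Answer: B W Y W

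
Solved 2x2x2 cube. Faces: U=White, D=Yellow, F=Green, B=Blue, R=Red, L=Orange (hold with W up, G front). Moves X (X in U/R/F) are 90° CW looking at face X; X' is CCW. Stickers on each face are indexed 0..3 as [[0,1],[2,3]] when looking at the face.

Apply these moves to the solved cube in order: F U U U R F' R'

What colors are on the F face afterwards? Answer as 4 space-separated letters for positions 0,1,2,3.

After move 1 (F): F=GGGG U=WWOO R=WRWR D=RRYY L=OYOY
After move 2 (U): U=OWOW F=WRGG R=BBWR B=OYBB L=GGOY
After move 3 (U): U=OOWW F=BBGG R=OYWR B=GGBB L=WROY
After move 4 (U): U=WOWO F=OYGG R=GGWR B=WRBB L=BBOY
After move 5 (R): R=WGRG U=WYWG F=ORGY D=RBYW B=OROB
After move 6 (F'): F=RYOG U=WYWR R=BGRG D=BYYW L=BGOW
After move 7 (R'): R=GGBR U=WOWO F=RYOR D=BYYG B=WRYB
Query: F face = RYOR

Answer: R Y O R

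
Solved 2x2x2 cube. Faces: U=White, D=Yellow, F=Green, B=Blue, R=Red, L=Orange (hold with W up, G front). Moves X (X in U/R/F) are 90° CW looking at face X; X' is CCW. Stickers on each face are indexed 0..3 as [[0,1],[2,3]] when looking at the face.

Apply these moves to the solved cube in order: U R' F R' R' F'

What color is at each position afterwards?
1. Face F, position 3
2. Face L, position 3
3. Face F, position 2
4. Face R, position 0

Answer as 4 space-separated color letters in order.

Answer: W O G B

Derivation:
After move 1 (U): U=WWWW F=RRGG R=BBRR B=OOBB L=GGOO
After move 2 (R'): R=BRBR U=WBWO F=RWGW D=YRYG B=YOYB
After move 3 (F): F=GRWW U=WBOG R=WROR D=BBYG L=GYOR
After move 4 (R'): R=RRWO U=WYOY F=GBWG D=BRYW B=GOBB
After move 5 (R'): R=RORW U=WBOG F=GYWY D=BBYG B=WORB
After move 6 (F'): F=YYGW U=WBRR R=BOBW D=YRYG L=GGOO
Query 1: F[3] = W
Query 2: L[3] = O
Query 3: F[2] = G
Query 4: R[0] = B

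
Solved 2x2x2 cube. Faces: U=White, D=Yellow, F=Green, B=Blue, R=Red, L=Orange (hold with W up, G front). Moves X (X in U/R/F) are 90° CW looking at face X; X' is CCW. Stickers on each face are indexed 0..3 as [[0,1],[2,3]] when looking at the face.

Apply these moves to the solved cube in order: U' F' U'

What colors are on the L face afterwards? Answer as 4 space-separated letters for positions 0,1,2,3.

Answer: R R O W

Derivation:
After move 1 (U'): U=WWWW F=OOGG R=GGRR B=RRBB L=BBOO
After move 2 (F'): F=OGOG U=WWGR R=YGYR D=BOYY L=BWOW
After move 3 (U'): U=WRWG F=BWOG R=OGYR B=YGBB L=RROW
Query: L face = RROW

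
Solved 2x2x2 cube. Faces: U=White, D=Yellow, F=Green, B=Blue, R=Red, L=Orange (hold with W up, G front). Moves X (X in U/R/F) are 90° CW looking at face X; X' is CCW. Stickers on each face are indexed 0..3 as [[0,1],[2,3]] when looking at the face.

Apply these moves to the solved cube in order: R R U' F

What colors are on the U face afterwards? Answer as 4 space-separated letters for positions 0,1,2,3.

After move 1 (R): R=RRRR U=WGWG F=GYGY D=YBYB B=WBWB
After move 2 (R): R=RRRR U=WYWY F=GBGB D=YWYW B=GBGB
After move 3 (U'): U=YYWW F=OOGB R=GBRR B=RRGB L=GBOO
After move 4 (F): F=GOBO U=YYOB R=WBWR D=RGYW L=GYOW
Query: U face = YYOB

Answer: Y Y O B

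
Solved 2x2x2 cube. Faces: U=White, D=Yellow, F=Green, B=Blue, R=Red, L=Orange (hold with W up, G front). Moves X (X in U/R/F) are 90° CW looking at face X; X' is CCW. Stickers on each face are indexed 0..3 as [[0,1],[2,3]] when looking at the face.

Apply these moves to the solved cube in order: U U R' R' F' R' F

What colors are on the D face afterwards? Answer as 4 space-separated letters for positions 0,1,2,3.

Answer: W R Y G

Derivation:
After move 1 (U): U=WWWW F=RRGG R=BBRR B=OOBB L=GGOO
After move 2 (U): U=WWWW F=BBGG R=OORR B=GGBB L=RROO
After move 3 (R'): R=OROR U=WBWG F=BWGW D=YBYG B=YGYB
After move 4 (R'): R=RROO U=WYWY F=BBGG D=YWYW B=GGBB
After move 5 (F'): F=BGBG U=WYRO R=WRYO D=ROYW L=RYOW
After move 6 (R'): R=ROWY U=WBRG F=BYBO D=RGYG B=WGOB
After move 7 (F): F=BBOY U=WBWY R=ROGY D=WRYG L=RROG
Query: D face = WRYG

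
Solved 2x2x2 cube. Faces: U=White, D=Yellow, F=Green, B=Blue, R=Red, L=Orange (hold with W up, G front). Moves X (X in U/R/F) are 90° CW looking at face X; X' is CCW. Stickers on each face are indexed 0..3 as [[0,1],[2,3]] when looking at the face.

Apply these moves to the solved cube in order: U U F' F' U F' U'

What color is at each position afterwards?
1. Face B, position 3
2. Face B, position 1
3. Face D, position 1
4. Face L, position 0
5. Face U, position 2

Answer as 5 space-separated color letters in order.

After move 1 (U): U=WWWW F=RRGG R=BBRR B=OOBB L=GGOO
After move 2 (U): U=WWWW F=BBGG R=OORR B=GGBB L=RROO
After move 3 (F'): F=BGBG U=WWOR R=YOYR D=ROYY L=RWOW
After move 4 (F'): F=GGBB U=WWYY R=OORR D=WWYY L=RROO
After move 5 (U): U=YWYW F=OOBB R=GGRR B=RRBB L=GGOO
After move 6 (F'): F=OBOB U=YWGR R=WGWR D=GOYY L=GWOY
After move 7 (U'): U=WRYG F=GWOB R=OBWR B=WGBB L=RROY
Query 1: B[3] = B
Query 2: B[1] = G
Query 3: D[1] = O
Query 4: L[0] = R
Query 5: U[2] = Y

Answer: B G O R Y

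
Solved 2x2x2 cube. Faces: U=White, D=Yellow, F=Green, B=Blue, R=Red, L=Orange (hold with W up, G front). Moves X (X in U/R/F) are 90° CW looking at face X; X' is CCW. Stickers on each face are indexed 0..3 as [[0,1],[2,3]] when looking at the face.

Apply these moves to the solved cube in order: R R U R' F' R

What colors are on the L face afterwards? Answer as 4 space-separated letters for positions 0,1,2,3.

After move 1 (R): R=RRRR U=WGWG F=GYGY D=YBYB B=WBWB
After move 2 (R): R=RRRR U=WYWY F=GBGB D=YWYW B=GBGB
After move 3 (U): U=WWYY F=RRGB R=GBRR B=OOGB L=GBOO
After move 4 (R'): R=BRGR U=WGYO F=RWGY D=YRYB B=WOWB
After move 5 (F'): F=WYRG U=WGBG R=RRYR D=BOYB L=GOOY
After move 6 (R): R=YRRR U=WYBG F=WORB D=BWYW B=GOGB
Query: L face = GOOY

Answer: G O O Y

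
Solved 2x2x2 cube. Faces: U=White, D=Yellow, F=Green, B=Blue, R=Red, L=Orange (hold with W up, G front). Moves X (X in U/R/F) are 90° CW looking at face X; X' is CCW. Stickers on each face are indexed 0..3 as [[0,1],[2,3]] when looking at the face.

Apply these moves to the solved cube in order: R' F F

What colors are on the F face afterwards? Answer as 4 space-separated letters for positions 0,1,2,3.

Answer: W G W G

Derivation:
After move 1 (R'): R=RRRR U=WBWB F=GWGW D=YGYG B=YBYB
After move 2 (F): F=GGWW U=WBOO R=WRBR D=RRYG L=OYOG
After move 3 (F): F=WGWG U=WBGY R=OROR D=BWYG L=OROR
Query: F face = WGWG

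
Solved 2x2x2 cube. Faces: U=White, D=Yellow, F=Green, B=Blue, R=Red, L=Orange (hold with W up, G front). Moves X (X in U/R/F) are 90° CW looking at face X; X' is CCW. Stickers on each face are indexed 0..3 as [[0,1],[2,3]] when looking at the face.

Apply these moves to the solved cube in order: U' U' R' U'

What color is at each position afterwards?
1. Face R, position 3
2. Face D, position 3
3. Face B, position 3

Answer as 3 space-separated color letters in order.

After move 1 (U'): U=WWWW F=OOGG R=GGRR B=RRBB L=BBOO
After move 2 (U'): U=WWWW F=BBGG R=OORR B=GGBB L=RROO
After move 3 (R'): R=OROR U=WBWG F=BWGW D=YBYG B=YGYB
After move 4 (U'): U=BGWW F=RRGW R=BWOR B=ORYB L=YGOO
Query 1: R[3] = R
Query 2: D[3] = G
Query 3: B[3] = B

Answer: R G B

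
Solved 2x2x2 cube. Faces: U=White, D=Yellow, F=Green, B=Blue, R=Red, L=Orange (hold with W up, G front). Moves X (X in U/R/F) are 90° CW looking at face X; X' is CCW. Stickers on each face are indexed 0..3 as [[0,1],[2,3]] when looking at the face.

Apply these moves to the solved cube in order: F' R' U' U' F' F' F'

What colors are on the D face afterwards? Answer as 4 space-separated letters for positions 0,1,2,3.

After move 1 (F'): F=GGGG U=WWRR R=YRYR D=OOYY L=OWOW
After move 2 (R'): R=RRYY U=WBRB F=GWGR D=OGYG B=YBOB
After move 3 (U'): U=BBWR F=OWGR R=GWYY B=RROB L=YBOW
After move 4 (U'): U=BRBW F=YBGR R=OWYY B=GWOB L=RROW
After move 5 (F'): F=BRYG U=BROY R=GWOY D=RWYG L=RWOB
After move 6 (F'): F=RGBY U=BRGO R=WWRY D=WBYG L=RYOO
After move 7 (F'): F=GYRB U=BRWR R=BWWY D=YOYG L=ROOG
Query: D face = YOYG

Answer: Y O Y G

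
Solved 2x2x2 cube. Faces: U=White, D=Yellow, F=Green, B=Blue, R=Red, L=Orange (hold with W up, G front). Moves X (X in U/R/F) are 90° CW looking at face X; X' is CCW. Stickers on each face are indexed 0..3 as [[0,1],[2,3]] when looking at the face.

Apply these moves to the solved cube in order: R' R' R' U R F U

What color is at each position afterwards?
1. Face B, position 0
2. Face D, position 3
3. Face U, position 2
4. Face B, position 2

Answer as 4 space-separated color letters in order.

After move 1 (R'): R=RRRR U=WBWB F=GWGW D=YGYG B=YBYB
After move 2 (R'): R=RRRR U=WYWY F=GBGB D=YWYW B=GBGB
After move 3 (R'): R=RRRR U=WGWG F=GYGY D=YBYB B=WBWB
After move 4 (U): U=WWGG F=RRGY R=WBRR B=OOWB L=GYOO
After move 5 (R): R=RWRB U=WRGY F=RBGB D=YWYO B=GOWB
After move 6 (F): F=GRBB U=WROY R=GWYB D=RRYO L=GYOW
After move 7 (U): U=OWYR F=GWBB R=GOYB B=GYWB L=GROW
Query 1: B[0] = G
Query 2: D[3] = O
Query 3: U[2] = Y
Query 4: B[2] = W

Answer: G O Y W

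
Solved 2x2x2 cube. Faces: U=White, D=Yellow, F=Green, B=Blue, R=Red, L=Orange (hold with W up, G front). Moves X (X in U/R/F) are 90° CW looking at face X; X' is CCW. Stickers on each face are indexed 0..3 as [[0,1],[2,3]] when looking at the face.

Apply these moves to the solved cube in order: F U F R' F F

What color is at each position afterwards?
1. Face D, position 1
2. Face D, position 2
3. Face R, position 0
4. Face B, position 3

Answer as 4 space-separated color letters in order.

Answer: Y Y R B

Derivation:
After move 1 (F): F=GGGG U=WWOO R=WRWR D=RRYY L=OYOY
After move 2 (U): U=OWOW F=WRGG R=BBWR B=OYBB L=GGOY
After move 3 (F): F=GWGR U=OWYG R=OBWR D=WBYY L=GROR
After move 4 (R'): R=BROW U=OBYO F=GWGG D=WWYR B=YYBB
After move 5 (F): F=GGGW U=OBRR R=YROW D=OBYR L=GWOW
After move 6 (F): F=GGWG U=OBWW R=RRRW D=OYYR L=GOOB
Query 1: D[1] = Y
Query 2: D[2] = Y
Query 3: R[0] = R
Query 4: B[3] = B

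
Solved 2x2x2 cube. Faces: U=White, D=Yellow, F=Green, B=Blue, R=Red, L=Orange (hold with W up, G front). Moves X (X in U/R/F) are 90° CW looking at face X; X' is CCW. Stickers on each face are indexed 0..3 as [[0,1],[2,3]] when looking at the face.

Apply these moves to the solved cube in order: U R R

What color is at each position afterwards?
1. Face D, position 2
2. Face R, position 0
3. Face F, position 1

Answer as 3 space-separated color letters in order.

Answer: Y R B

Derivation:
After move 1 (U): U=WWWW F=RRGG R=BBRR B=OOBB L=GGOO
After move 2 (R): R=RBRB U=WRWG F=RYGY D=YBYO B=WOWB
After move 3 (R): R=RRBB U=WYWY F=RBGO D=YWYW B=GORB
Query 1: D[2] = Y
Query 2: R[0] = R
Query 3: F[1] = B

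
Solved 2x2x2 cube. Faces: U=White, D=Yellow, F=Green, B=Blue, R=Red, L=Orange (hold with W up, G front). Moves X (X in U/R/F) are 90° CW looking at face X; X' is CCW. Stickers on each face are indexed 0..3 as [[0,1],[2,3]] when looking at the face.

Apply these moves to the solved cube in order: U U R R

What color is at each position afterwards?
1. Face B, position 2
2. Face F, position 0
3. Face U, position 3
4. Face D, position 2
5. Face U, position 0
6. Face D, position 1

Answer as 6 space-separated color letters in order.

After move 1 (U): U=WWWW F=RRGG R=BBRR B=OOBB L=GGOO
After move 2 (U): U=WWWW F=BBGG R=OORR B=GGBB L=RROO
After move 3 (R): R=RORO U=WBWG F=BYGY D=YBYG B=WGWB
After move 4 (R): R=RROO U=WYWY F=BBGG D=YWYW B=GGBB
Query 1: B[2] = B
Query 2: F[0] = B
Query 3: U[3] = Y
Query 4: D[2] = Y
Query 5: U[0] = W
Query 6: D[1] = W

Answer: B B Y Y W W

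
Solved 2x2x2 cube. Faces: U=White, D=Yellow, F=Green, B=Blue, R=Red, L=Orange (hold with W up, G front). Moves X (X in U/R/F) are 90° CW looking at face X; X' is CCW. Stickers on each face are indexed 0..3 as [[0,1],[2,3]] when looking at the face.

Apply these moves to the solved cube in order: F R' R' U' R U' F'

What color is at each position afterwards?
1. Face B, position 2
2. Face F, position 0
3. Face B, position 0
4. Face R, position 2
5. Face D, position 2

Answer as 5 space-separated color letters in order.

After move 1 (F): F=GGGG U=WWOO R=WRWR D=RRYY L=OYOY
After move 2 (R'): R=RRWW U=WBOB F=GWGO D=RGYG B=YBRB
After move 3 (R'): R=RWRW U=WROY F=GBGB D=RWYO B=GBGB
After move 4 (U'): U=RYWO F=OYGB R=GBRW B=RWGB L=GBOY
After move 5 (R): R=RGWB U=RYWB F=OWGO D=RGYR B=OWYB
After move 6 (U'): U=YBRW F=GBGO R=OWWB B=RGYB L=OWOY
After move 7 (F'): F=BOGG U=YBOW R=GWRB D=WYYR L=OWOR
Query 1: B[2] = Y
Query 2: F[0] = B
Query 3: B[0] = R
Query 4: R[2] = R
Query 5: D[2] = Y

Answer: Y B R R Y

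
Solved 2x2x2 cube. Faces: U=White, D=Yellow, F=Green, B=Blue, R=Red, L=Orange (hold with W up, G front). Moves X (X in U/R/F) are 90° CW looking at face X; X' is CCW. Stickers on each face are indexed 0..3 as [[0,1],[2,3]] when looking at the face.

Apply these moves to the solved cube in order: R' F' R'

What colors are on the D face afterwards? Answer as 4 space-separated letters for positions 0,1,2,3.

Answer: O W Y G

Derivation:
After move 1 (R'): R=RRRR U=WBWB F=GWGW D=YGYG B=YBYB
After move 2 (F'): F=WWGG U=WBRR R=GRYR D=OOYG L=OBOW
After move 3 (R'): R=RRGY U=WYRY F=WBGR D=OWYG B=GBOB
Query: D face = OWYG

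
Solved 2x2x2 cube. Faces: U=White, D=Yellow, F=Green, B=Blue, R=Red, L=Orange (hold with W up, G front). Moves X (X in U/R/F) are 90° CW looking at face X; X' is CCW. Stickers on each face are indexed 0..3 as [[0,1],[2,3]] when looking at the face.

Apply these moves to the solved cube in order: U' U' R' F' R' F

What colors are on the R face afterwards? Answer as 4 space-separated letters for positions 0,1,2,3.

After move 1 (U'): U=WWWW F=OOGG R=GGRR B=RRBB L=BBOO
After move 2 (U'): U=WWWW F=BBGG R=OORR B=GGBB L=RROO
After move 3 (R'): R=OROR U=WBWG F=BWGW D=YBYG B=YGYB
After move 4 (F'): F=WWBG U=WBOO R=BRYR D=ROYG L=RGOW
After move 5 (R'): R=RRBY U=WYOY F=WBBO D=RWYG B=GGOB
After move 6 (F): F=BWOB U=WYWG R=ORYY D=BRYG L=RROW
Query: R face = ORYY

Answer: O R Y Y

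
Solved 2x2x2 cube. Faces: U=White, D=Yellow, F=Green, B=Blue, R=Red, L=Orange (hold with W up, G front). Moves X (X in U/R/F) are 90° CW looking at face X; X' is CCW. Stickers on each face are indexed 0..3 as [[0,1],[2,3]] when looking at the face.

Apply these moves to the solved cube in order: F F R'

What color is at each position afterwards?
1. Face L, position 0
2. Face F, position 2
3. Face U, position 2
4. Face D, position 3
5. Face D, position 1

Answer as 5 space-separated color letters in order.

Answer: O G Y G G

Derivation:
After move 1 (F): F=GGGG U=WWOO R=WRWR D=RRYY L=OYOY
After move 2 (F): F=GGGG U=WWYY R=OROR D=WWYY L=OROR
After move 3 (R'): R=RROO U=WBYB F=GWGY D=WGYG B=YBWB
Query 1: L[0] = O
Query 2: F[2] = G
Query 3: U[2] = Y
Query 4: D[3] = G
Query 5: D[1] = G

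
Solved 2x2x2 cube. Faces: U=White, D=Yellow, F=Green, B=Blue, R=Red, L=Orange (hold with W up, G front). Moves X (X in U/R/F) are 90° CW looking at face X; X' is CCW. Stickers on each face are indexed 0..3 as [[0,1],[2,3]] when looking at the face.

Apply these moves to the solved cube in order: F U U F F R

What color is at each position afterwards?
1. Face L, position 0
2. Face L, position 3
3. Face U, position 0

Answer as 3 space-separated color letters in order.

Answer: W O O

Derivation:
After move 1 (F): F=GGGG U=WWOO R=WRWR D=RRYY L=OYOY
After move 2 (U): U=OWOW F=WRGG R=BBWR B=OYBB L=GGOY
After move 3 (U): U=OOWW F=BBGG R=OYWR B=GGBB L=WROY
After move 4 (F): F=GBGB U=OOYR R=WYWR D=WOYY L=WROR
After move 5 (F): F=GGBB U=OORR R=YYRR D=WWYY L=WWOO
After move 6 (R): R=RYRY U=OGRB F=GWBY D=WBYG B=RGOB
Query 1: L[0] = W
Query 2: L[3] = O
Query 3: U[0] = O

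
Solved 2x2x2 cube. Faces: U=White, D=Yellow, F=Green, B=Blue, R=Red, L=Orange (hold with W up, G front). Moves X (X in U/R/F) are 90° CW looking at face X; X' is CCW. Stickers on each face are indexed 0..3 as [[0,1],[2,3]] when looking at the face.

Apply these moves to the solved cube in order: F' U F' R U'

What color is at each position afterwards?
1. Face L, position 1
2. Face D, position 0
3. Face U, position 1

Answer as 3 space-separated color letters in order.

After move 1 (F'): F=GGGG U=WWRR R=YRYR D=OOYY L=OWOW
After move 2 (U): U=RWRW F=YRGG R=BBYR B=OWBB L=GGOW
After move 3 (F'): F=RGYG U=RWBY R=OBOR D=GWYY L=GWOR
After move 4 (R): R=OORB U=RGBG F=RWYY D=GBYO B=YWWB
After move 5 (U'): U=GGRB F=GWYY R=RWRB B=OOWB L=YWOR
Query 1: L[1] = W
Query 2: D[0] = G
Query 3: U[1] = G

Answer: W G G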